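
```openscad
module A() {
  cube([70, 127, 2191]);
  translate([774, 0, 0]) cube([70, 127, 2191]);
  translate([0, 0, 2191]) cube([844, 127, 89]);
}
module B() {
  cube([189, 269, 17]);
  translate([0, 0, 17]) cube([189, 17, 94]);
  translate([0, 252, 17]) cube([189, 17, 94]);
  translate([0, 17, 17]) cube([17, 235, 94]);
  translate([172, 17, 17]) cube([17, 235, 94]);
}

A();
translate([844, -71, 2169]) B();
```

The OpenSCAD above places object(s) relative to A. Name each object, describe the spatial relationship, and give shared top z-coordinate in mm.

A is a door frame. B is an open box. The open box is beside the door frame with their tops flush at z = 2280. The shared top z-coordinate is 2280 mm.

Both tops at z = 2280 mm.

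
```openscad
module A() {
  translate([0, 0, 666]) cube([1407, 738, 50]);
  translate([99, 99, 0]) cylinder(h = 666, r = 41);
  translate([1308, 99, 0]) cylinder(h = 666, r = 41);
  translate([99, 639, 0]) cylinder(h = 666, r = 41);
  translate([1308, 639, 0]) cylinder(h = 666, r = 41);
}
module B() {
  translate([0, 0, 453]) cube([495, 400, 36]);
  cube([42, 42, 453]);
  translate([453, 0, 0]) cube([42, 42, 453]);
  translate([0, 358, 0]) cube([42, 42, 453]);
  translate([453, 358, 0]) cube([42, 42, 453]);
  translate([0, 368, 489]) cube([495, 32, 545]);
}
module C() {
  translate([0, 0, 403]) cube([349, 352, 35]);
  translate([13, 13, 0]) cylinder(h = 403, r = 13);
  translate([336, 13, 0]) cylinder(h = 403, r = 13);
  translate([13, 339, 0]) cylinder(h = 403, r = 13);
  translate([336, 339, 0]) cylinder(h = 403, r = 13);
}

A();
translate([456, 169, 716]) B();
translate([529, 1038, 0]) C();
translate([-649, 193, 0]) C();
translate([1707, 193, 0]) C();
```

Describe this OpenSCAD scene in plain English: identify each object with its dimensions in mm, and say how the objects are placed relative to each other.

A is a rectangular dining table. The top is 1407×738×50 mm with its upper surface at z = 716 mm. It stands on four round legs of 82 mm diameter, each leg's bounding box inset 58 mm from the nearest pair of top edges, running from the floor to the underside of the top.

B is a chair: 495×400 mm seat, 36 mm thick, top at z = 489 mm, on four 42 mm square corner legs flush with the seat edges. A 32 mm thick backrest slab spans the full seat width, extending 545 mm above the seat top, its back face flush with the seat's +y edge.

C is a simple wooden stool: a rectangular seat 349 mm (x) by 352 mm (y), 35 mm thick, top face at z = 438 mm, on four round legs, each 26 mm in diameter. The legs rest on z = 0, each leg's axis is inset half a diameter from the nearest pair of seat edges (so the leg's bounding box is flush with the corner).

The chair is on top of the table, centred. Three stools sit around the table at the +y, −x, +x sides.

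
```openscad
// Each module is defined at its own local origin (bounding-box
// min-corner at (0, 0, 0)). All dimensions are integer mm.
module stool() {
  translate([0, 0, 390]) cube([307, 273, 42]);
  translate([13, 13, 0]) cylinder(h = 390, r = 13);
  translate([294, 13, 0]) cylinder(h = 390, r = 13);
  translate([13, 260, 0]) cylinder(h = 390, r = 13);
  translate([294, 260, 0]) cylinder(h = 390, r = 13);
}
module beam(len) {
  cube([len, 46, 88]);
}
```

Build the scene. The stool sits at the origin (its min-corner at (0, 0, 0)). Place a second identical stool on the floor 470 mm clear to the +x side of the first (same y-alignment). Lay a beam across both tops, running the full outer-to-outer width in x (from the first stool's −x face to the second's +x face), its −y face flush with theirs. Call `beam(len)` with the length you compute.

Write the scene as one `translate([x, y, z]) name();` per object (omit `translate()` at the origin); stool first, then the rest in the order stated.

stool();
translate([777, 0, 0]) stool();
translate([0, 0, 432]) beam(1084);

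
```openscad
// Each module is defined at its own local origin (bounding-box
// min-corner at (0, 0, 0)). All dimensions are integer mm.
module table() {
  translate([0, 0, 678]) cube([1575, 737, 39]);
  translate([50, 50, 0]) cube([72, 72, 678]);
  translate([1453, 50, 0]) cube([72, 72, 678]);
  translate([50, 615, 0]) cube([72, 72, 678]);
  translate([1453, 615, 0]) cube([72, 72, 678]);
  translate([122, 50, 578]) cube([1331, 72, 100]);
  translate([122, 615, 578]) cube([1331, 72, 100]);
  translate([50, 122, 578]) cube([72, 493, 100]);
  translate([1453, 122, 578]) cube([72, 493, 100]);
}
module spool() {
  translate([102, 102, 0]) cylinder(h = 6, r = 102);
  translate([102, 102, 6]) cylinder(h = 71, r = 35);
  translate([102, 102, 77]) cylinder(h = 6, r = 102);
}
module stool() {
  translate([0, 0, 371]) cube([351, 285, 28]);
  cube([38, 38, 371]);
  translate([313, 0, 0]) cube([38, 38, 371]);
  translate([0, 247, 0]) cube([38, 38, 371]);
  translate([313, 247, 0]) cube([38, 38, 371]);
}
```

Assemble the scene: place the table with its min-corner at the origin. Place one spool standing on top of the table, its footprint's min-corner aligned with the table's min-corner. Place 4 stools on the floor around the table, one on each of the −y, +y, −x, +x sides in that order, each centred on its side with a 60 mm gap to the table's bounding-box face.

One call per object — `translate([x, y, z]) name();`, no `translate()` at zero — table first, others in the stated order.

table();
translate([0, 0, 717]) spool();
translate([612, -345, 0]) stool();
translate([612, 797, 0]) stool();
translate([-411, 226, 0]) stool();
translate([1635, 226, 0]) stool();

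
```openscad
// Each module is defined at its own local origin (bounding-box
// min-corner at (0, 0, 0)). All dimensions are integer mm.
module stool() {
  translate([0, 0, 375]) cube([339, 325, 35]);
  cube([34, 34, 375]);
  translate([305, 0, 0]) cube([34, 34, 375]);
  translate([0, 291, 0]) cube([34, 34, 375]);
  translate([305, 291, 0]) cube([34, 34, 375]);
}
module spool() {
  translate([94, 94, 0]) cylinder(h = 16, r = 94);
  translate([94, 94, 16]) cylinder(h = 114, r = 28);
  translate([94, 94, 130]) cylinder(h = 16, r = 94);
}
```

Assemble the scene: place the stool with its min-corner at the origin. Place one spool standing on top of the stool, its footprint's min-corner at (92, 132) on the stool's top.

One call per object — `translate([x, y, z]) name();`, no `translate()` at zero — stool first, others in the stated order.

stool();
translate([92, 132, 410]) spool();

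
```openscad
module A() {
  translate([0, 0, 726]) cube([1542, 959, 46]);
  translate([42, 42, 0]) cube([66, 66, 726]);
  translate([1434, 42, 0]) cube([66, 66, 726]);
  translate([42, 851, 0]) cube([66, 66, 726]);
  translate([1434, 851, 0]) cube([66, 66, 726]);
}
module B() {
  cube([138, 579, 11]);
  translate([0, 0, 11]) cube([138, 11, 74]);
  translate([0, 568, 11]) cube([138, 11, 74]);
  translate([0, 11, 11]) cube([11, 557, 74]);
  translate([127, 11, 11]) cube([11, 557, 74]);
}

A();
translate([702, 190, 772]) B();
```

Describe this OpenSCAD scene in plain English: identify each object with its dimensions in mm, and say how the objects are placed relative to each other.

A is a table: top 1542 mm (x) × 959 mm (y), 46 mm thick, upper face at z = 772 mm, on four 66×66 mm square legs, each inset 42 mm from the nearest pair of top edges, running from z = 0 to the bottom of the top.

B is an open-topped rectangular box: outside dimensions 138×579×85 mm, with a uniform wall and base thickness of 11 mm. The base is a full 138×579 slab on the floor; four walls sit on top of the base. The front and back walls (the −y and +y sides) span the full width; the two side walls fit between them.

The open box is on top of the table, centred.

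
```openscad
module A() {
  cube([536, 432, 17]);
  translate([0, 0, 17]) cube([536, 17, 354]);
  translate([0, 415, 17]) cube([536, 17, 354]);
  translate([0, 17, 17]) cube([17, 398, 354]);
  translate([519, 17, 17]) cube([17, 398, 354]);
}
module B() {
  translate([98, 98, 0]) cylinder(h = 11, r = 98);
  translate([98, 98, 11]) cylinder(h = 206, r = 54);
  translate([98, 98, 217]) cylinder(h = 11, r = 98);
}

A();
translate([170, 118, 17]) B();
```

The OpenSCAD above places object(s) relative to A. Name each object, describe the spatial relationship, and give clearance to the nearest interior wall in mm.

A is an open box. B is a spool. The spool sits inside the open box, centred. The clearance to the nearest interior wall is 101 mm.

Clearances: x = 153, y = 101; minimum 101 mm.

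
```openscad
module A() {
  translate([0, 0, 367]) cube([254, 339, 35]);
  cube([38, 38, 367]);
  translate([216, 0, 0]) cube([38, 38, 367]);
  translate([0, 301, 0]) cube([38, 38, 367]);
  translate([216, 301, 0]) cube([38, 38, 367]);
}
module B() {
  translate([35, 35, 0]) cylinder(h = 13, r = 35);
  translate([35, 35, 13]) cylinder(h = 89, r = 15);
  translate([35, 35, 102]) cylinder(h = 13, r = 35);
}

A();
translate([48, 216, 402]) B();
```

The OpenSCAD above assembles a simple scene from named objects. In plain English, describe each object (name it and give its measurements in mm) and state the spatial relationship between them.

A is a simple wooden stool: a rectangular seat 254 mm (x) by 339 mm (y), 35 mm thick, top face at z = 402 mm, on four square legs, each 38×38 mm in cross-section. The legs rest on z = 0, each flush with a corner of the seat.

B is a spool: two coaxial disc flanges of radius 35 mm and thickness 13 mm, joined by a core cylinder of radius 15 mm and height 89 mm. The lower flange rests on z = 0 and the three cylinders share a vertical axis.

The spool is on top of the stool.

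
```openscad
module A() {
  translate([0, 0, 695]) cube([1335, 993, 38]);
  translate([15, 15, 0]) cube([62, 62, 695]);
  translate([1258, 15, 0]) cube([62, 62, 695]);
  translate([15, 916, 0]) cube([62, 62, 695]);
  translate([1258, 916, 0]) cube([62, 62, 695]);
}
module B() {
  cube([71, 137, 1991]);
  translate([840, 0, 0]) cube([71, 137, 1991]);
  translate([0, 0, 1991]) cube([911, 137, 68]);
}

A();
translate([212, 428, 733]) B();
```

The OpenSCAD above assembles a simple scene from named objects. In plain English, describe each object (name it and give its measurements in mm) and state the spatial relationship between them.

A is a table with a 1335×993 mm rectangular top, 38 mm thick, top surface at z = 733 mm, supported by four 62×62 mm square legs, each inset 15 mm from the nearest pair of top edges, running from the floor.

B is a door frame. The clear opening is 769 mm wide and 1991 mm high. Two 71 mm wide jambs, 137 mm deep, stand either side of the opening from the floor to the top of the opening. A 68 mm thick head sits across the top of both jambs, spanning the full outside width of the frame.

The door frame is on top of the table, centred.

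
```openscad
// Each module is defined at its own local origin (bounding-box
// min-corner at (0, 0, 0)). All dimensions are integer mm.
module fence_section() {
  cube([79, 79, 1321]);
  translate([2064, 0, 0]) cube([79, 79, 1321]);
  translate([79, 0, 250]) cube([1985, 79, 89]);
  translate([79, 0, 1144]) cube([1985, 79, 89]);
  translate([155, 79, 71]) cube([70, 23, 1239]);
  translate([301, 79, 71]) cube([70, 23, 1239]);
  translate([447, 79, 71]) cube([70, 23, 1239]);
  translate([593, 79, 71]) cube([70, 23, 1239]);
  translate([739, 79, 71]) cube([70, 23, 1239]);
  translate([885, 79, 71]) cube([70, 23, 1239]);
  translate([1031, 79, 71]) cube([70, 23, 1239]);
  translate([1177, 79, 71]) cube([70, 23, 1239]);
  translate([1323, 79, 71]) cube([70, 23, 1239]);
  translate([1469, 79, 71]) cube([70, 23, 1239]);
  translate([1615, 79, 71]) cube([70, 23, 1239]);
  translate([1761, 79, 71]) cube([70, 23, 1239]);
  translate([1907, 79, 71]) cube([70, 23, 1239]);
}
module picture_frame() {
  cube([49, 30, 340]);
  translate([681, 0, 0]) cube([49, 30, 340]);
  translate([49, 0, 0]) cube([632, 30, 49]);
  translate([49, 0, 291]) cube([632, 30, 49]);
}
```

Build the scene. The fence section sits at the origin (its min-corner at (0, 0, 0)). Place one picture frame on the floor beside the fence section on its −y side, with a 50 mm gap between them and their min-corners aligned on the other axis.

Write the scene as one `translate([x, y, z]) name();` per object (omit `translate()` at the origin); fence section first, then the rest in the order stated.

fence_section();
translate([0, -80, 0]) picture_frame();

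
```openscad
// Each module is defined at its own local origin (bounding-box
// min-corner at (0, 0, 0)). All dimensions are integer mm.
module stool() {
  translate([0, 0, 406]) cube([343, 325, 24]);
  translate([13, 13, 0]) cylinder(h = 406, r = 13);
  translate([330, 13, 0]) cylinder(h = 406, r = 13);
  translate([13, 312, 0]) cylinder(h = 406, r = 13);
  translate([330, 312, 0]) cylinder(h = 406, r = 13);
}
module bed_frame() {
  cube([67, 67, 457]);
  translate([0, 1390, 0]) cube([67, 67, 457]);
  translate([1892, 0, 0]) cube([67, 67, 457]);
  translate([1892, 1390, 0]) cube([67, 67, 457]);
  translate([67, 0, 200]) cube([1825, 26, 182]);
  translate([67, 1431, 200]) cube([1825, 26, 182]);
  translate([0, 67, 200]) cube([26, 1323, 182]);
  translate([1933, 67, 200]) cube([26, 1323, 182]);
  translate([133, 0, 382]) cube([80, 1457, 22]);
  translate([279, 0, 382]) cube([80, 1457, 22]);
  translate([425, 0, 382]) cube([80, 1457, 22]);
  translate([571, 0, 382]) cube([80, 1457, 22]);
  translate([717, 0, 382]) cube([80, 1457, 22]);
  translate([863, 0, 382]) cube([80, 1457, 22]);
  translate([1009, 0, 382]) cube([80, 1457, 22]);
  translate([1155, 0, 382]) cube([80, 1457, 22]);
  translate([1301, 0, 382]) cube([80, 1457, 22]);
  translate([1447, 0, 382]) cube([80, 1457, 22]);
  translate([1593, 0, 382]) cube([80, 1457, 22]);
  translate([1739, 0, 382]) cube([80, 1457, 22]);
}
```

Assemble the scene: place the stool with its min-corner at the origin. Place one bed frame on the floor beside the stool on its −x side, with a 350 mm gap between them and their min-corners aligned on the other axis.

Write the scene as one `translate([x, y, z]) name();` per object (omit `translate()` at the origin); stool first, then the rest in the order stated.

stool();
translate([-2309, 0, 0]) bed_frame();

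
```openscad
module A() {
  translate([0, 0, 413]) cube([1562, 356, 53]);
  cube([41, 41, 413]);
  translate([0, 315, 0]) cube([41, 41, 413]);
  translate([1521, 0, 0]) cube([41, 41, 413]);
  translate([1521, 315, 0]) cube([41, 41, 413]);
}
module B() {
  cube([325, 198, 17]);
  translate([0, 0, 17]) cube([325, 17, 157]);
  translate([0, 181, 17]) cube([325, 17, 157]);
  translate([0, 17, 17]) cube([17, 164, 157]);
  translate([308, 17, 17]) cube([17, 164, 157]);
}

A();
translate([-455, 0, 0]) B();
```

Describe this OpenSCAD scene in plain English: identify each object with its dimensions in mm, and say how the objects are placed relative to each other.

A is a bench: a 1562×356 mm seat slab, 53 mm thick, top at z = 466 mm, on four 41×41 mm square legs flush with the seat corners and standing on z = 0.

B is an open-topped rectangular box: outside dimensions 325×198×174 mm, with a uniform wall and base thickness of 17 mm. The base is a full 325×198 slab on the floor; four walls sit on top of the base. The front and back walls (the −y and +y sides) span the full width; the two side walls fit between them.

The open box is on the floor beside the bench on its −x side.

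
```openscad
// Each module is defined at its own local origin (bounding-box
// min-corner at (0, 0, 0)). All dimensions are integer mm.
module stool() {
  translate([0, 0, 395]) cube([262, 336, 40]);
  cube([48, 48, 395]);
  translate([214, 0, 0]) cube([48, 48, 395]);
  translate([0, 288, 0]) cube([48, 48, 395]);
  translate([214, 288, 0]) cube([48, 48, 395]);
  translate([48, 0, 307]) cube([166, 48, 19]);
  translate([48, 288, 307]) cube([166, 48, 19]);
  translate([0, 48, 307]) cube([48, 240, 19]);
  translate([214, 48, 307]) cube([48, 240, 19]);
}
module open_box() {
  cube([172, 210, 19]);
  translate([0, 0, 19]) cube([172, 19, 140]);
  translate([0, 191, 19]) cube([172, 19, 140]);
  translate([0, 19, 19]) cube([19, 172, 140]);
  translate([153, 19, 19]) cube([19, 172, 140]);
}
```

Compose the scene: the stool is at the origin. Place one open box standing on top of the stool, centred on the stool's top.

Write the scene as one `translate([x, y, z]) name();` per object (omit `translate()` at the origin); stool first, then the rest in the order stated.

stool();
translate([45, 63, 435]) open_box();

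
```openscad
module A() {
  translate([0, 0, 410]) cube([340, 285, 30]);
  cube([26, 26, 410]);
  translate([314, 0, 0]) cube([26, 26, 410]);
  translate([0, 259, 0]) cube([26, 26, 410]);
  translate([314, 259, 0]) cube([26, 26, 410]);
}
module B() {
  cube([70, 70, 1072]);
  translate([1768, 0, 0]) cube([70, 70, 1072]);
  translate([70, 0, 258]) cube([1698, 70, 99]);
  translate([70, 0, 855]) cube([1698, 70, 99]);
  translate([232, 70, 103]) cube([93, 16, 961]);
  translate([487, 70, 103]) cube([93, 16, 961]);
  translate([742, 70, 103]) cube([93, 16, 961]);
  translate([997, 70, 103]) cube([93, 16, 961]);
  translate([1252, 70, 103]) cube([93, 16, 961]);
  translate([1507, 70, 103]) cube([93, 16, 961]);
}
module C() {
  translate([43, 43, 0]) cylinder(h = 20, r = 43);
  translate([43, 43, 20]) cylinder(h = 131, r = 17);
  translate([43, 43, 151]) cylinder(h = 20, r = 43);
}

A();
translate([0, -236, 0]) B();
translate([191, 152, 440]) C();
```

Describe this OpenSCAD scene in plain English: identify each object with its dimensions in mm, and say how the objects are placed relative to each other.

A is a four-legged stool. The seat is a 340×285×30 mm slab whose top surface is at z = 440 mm; four square legs, each 26×26 mm in cross-section, run from the floor (z = 0) to the underside of the seat, each flush with a corner of the seat.

B is a fence section. Two 70×70 mm posts, 1072 mm tall, stand on the floor with a clear span of 1698 mm between their inner faces. Two horizontal rails of 70×99 mm section span the gap between the posts with their undersides at z = 258 mm and z = 855 mm, flush with the posts' −y face. 6 pickets, each 93 mm wide, 16 mm thick and 961 mm tall, are fixed to the +y face of the rails with their bottoms at z = 103 mm, evenly spaced across the span with equal gaps (rounded down to the nearest mm) at the −x end and between each pair — any rounding remainder accumulates at the +x end.

C is a spool: two coaxial disc flanges of radius 43 mm and thickness 20 mm, joined by a core cylinder of radius 17 mm and height 131 mm. The lower flange rests on z = 0 and the three cylinders share a vertical axis.

The fence section is on the floor beside the stool on its −y side. The spool is on top of the stool.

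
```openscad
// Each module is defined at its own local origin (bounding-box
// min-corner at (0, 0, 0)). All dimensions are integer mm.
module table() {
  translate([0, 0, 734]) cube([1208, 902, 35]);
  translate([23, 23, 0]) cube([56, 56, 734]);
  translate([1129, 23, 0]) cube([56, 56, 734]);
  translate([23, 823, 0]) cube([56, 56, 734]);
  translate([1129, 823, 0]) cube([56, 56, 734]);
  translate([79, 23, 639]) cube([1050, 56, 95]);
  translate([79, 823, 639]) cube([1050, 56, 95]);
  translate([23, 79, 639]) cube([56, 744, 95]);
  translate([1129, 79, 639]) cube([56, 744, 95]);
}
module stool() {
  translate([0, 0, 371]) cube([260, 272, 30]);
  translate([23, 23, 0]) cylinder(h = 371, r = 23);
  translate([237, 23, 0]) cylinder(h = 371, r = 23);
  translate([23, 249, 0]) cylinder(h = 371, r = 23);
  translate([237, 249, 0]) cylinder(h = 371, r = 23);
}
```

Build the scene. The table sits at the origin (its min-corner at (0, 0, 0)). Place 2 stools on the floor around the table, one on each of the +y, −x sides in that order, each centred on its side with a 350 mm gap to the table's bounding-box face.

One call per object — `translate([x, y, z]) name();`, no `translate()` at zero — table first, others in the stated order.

table();
translate([474, 1252, 0]) stool();
translate([-610, 315, 0]) stool();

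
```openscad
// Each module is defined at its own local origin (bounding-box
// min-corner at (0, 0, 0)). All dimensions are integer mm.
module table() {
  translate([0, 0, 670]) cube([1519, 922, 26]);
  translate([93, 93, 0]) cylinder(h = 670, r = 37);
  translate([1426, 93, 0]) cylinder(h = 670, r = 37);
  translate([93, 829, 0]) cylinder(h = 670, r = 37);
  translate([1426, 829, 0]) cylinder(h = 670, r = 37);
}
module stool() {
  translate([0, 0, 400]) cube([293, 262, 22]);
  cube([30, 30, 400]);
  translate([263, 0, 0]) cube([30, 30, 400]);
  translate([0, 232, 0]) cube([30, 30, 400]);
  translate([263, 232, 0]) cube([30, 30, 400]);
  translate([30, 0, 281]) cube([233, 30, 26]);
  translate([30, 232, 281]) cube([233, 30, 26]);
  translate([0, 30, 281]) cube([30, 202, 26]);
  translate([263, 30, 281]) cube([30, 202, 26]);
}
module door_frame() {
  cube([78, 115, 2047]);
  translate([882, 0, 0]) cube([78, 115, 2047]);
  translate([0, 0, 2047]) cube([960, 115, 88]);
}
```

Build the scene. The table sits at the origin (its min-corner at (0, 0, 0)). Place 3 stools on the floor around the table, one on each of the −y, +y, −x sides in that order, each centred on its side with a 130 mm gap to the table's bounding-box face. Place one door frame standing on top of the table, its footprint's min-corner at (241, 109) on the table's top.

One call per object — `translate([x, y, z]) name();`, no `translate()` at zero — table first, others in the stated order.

table();
translate([613, -392, 0]) stool();
translate([613, 1052, 0]) stool();
translate([-423, 330, 0]) stool();
translate([241, 109, 696]) door_frame();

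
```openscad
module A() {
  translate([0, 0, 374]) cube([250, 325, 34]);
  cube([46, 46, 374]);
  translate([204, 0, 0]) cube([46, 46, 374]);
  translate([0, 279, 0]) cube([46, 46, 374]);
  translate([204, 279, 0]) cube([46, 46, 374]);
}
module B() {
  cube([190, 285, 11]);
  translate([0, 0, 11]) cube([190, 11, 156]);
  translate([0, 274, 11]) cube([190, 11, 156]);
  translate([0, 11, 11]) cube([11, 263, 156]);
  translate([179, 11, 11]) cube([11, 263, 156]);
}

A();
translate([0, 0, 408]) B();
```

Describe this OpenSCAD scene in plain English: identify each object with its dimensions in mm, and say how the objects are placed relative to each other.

A is a four-legged stool. The seat is a 250×325×34 mm slab whose top surface is at z = 408 mm; four square legs, each 46×46 mm in cross-section, run from the floor (z = 0) to the underside of the seat, each flush with a corner of the seat.

B is an open-topped rectangular box: outside dimensions 190×285×167 mm, with a uniform wall and base thickness of 11 mm. The base is a full 190×285 slab on the floor; four walls sit on top of the base. The front and back walls (the −y and +y sides) span the full width; the two side walls fit between them.

The open box is on top of the stool.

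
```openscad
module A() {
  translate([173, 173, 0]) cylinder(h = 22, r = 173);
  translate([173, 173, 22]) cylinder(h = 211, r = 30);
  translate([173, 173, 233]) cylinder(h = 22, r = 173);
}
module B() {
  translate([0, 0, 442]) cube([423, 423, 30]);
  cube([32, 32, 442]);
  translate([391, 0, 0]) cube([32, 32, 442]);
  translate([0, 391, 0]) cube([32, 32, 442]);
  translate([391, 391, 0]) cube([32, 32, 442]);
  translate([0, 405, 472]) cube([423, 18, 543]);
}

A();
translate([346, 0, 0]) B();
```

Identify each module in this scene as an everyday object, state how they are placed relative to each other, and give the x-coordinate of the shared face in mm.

The spool's +x face and the chair's −x face are both at x = 346 mm.

A is a spool. B is a chair. The chair is against the spool's +x side, with their −y faces flush. The x-coordinate of the shared face is 346 mm.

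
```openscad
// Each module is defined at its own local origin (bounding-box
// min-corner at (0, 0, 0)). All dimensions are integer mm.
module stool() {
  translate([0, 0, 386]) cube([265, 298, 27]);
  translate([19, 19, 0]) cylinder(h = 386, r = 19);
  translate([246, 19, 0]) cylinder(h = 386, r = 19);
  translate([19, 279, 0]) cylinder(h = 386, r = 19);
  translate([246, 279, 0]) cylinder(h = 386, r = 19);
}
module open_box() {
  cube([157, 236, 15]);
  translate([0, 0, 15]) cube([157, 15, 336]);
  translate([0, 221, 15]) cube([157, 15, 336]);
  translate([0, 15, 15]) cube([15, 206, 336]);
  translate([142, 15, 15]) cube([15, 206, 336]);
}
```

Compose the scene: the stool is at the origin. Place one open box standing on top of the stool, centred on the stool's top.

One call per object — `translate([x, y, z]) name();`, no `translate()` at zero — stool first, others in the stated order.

stool();
translate([54, 31, 413]) open_box();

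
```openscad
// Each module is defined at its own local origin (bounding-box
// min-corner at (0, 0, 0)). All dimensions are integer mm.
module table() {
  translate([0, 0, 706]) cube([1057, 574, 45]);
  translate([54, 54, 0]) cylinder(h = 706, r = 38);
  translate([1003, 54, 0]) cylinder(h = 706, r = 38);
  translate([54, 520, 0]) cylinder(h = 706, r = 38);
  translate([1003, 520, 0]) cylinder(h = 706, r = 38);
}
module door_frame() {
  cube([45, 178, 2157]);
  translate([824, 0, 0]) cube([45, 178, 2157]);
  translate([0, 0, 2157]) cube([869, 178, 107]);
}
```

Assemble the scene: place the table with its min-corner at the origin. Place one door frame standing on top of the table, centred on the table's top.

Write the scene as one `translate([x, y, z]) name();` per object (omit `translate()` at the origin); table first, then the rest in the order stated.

table();
translate([94, 198, 751]) door_frame();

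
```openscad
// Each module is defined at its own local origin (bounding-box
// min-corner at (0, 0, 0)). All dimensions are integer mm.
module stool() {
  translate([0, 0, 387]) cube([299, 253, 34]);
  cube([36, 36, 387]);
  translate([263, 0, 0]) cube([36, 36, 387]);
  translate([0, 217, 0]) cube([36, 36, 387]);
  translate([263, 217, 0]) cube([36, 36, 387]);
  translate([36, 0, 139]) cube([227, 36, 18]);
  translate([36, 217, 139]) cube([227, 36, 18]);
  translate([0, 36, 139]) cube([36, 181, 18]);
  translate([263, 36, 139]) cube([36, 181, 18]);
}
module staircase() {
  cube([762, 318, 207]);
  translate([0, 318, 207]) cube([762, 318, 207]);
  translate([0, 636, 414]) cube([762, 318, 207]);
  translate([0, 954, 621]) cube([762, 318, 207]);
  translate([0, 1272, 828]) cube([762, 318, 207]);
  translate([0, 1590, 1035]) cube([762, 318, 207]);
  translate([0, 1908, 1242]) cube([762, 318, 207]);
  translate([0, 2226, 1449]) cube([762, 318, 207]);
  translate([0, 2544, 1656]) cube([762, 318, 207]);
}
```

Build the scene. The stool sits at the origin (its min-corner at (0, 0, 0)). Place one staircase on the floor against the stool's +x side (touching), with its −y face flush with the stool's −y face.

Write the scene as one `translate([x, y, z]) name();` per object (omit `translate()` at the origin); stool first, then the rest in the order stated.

stool();
translate([299, 0, 0]) staircase();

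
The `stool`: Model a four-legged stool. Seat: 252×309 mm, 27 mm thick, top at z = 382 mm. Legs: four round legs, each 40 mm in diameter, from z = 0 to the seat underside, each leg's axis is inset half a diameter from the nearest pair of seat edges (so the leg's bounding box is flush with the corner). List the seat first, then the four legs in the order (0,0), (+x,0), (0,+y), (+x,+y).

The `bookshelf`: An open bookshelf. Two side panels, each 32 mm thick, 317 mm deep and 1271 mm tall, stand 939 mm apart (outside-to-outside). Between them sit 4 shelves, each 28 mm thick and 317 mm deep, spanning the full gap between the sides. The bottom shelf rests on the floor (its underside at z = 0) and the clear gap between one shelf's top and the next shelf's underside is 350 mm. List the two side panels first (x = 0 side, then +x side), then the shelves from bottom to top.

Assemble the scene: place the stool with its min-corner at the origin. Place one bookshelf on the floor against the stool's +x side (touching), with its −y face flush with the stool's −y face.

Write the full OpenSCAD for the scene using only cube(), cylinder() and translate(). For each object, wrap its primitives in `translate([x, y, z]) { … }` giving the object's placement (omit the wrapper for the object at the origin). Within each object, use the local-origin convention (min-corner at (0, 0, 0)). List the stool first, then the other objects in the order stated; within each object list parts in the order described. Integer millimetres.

translate([0, 0, 355]) cube([252, 309, 27]);
translate([20, 20, 0]) cylinder(h = 355, r = 20);
translate([232, 20, 0]) cylinder(h = 355, r = 20);
translate([20, 289, 0]) cylinder(h = 355, r = 20);
translate([232, 289, 0]) cylinder(h = 355, r = 20);
translate([252, 0, 0]) {
  cube([32, 317, 1271]);
  translate([907, 0, 0]) cube([32, 317, 1271]);
  translate([32, 0, 0]) cube([875, 317, 28]);
  translate([32, 0, 378]) cube([875, 317, 28]);
  translate([32, 0, 756]) cube([875, 317, 28]);
  translate([32, 0, 1134]) cube([875, 317, 28]);
}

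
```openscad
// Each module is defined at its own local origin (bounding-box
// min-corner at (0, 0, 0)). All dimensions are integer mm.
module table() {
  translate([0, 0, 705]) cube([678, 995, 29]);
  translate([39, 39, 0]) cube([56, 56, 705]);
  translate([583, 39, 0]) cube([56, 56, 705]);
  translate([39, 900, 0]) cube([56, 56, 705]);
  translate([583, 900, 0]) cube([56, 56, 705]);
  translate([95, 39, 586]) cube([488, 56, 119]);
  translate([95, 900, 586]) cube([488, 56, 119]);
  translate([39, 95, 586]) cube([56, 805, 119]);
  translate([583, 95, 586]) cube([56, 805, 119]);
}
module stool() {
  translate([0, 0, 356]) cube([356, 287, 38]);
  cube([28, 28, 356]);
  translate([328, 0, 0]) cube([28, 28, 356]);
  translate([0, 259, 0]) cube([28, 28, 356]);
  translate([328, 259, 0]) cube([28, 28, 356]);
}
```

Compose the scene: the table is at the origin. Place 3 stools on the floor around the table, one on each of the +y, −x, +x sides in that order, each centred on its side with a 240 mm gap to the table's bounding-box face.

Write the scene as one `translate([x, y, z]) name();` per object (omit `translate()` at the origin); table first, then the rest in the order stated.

table();
translate([161, 1235, 0]) stool();
translate([-596, 354, 0]) stool();
translate([918, 354, 0]) stool();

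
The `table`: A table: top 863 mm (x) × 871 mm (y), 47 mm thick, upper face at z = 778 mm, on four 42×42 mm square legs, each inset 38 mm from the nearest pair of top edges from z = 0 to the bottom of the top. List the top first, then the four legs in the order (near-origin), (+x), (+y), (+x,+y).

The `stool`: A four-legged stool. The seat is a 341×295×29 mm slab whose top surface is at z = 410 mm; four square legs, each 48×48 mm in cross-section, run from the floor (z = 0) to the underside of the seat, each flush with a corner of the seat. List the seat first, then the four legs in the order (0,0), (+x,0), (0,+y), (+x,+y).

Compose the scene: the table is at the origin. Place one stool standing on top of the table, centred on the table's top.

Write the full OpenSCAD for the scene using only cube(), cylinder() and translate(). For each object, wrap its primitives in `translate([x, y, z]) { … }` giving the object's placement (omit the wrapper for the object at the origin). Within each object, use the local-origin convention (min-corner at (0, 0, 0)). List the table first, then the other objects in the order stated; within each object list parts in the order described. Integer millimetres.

translate([0, 0, 731]) cube([863, 871, 47]);
translate([38, 38, 0]) cube([42, 42, 731]);
translate([783, 38, 0]) cube([42, 42, 731]);
translate([38, 791, 0]) cube([42, 42, 731]);
translate([783, 791, 0]) cube([42, 42, 731]);
translate([261, 288, 778]) {
  translate([0, 0, 381]) cube([341, 295, 29]);
  cube([48, 48, 381]);
  translate([293, 0, 0]) cube([48, 48, 381]);
  translate([0, 247, 0]) cube([48, 48, 381]);
  translate([293, 247, 0]) cube([48, 48, 381]);
}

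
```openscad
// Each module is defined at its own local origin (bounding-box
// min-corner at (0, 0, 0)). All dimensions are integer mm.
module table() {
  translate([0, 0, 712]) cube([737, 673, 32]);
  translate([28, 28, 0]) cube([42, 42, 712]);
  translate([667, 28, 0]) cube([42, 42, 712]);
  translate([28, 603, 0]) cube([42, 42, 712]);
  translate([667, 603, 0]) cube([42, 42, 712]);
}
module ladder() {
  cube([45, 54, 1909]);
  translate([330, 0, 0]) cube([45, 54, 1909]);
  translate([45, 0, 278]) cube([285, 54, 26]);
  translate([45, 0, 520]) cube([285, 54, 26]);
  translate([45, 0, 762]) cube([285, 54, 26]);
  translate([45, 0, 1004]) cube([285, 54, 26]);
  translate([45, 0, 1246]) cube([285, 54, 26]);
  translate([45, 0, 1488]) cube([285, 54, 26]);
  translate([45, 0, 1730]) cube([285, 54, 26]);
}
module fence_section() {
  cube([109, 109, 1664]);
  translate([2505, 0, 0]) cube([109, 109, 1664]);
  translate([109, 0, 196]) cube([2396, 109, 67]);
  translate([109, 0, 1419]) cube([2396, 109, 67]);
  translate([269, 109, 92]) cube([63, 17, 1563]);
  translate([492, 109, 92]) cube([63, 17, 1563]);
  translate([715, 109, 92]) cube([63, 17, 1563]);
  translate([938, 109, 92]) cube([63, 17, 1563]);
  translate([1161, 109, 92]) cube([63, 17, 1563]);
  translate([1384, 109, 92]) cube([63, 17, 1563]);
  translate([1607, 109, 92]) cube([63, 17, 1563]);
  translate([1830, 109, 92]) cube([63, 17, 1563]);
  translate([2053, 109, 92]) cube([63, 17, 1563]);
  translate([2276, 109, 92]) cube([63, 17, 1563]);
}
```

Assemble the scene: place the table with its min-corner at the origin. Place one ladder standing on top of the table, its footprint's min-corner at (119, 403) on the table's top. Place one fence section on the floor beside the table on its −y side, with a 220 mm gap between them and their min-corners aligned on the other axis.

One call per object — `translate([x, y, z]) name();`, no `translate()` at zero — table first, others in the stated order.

table();
translate([119, 403, 744]) ladder();
translate([0, -346, 0]) fence_section();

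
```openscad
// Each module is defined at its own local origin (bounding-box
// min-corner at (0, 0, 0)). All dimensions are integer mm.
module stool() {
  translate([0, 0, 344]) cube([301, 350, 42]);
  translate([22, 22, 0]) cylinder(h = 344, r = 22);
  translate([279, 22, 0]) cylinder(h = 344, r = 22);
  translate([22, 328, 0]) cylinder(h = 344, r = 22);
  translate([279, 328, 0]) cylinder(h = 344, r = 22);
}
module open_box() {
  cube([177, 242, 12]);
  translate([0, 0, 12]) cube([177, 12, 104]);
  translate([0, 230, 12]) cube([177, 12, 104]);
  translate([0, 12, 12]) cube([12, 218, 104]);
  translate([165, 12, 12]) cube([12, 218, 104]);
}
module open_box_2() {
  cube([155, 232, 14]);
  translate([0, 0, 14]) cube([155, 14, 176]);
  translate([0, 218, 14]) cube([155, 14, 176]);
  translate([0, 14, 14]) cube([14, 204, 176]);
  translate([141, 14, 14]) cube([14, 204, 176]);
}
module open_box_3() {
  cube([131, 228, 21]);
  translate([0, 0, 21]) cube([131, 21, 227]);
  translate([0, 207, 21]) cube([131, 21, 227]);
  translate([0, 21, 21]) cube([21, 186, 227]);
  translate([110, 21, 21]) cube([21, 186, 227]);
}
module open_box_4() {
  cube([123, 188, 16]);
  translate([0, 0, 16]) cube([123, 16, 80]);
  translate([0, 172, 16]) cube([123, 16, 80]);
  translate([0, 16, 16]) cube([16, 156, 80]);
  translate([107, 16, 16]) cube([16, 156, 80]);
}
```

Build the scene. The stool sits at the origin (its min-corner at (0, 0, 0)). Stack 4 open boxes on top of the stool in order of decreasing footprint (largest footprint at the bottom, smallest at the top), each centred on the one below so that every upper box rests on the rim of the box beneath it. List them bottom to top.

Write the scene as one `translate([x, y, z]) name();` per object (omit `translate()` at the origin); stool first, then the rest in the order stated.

stool();
translate([62, 54, 386]) open_box();
translate([73, 59, 502]) open_box_2();
translate([85, 61, 692]) open_box_3();
translate([89, 81, 940]) open_box_4();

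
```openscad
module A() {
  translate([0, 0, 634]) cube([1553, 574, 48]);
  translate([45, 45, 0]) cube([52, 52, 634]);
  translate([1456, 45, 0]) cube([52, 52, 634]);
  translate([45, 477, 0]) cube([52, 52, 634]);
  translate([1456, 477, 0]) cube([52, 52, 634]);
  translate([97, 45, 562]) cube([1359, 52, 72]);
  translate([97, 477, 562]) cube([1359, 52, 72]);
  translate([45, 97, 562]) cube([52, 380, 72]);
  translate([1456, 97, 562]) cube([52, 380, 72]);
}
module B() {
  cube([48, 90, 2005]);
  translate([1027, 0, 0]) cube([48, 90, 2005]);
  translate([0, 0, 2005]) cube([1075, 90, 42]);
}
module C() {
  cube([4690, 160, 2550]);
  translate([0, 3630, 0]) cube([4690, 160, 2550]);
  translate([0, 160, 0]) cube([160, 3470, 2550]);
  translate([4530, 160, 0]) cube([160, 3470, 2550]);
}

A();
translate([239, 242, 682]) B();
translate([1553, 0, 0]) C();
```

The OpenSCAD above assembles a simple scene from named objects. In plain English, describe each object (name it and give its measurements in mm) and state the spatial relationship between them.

A is a table: top 1553 mm (x) × 574 mm (y), 48 mm thick, upper face at z = 682 mm, on four 52×52 mm square legs, each inset 45 mm from the nearest pair of top edges, running from z = 0 to the bottom of the top. Four apron rails, 52 mm thick and 72 mm tall, run between adjacent legs with their top edges flush with the underside of the top and their outer faces flush with the legs' outer faces.

B is a rectangular door frame: two vertical jambs of 48×90 mm section, 2005 mm tall, with a clear opening 979 mm wide between their inner faces. A header 42 mm tall and 90 mm deep lies on top of the jambs and spans the full outside width.

C is the wall frame of a small rectangular building: four walls, each 2550 mm tall and 160 mm thick, enclosing a footprint 4690 mm (x) by 3790 mm (y) outside-to-outside, with no floor or roof. The front and back walls (the −y and +y sides) span the full width; the two side walls fit between them.

The door frame is on top of the table, centred. The house frame is against the table's +x side, with their −y faces flush.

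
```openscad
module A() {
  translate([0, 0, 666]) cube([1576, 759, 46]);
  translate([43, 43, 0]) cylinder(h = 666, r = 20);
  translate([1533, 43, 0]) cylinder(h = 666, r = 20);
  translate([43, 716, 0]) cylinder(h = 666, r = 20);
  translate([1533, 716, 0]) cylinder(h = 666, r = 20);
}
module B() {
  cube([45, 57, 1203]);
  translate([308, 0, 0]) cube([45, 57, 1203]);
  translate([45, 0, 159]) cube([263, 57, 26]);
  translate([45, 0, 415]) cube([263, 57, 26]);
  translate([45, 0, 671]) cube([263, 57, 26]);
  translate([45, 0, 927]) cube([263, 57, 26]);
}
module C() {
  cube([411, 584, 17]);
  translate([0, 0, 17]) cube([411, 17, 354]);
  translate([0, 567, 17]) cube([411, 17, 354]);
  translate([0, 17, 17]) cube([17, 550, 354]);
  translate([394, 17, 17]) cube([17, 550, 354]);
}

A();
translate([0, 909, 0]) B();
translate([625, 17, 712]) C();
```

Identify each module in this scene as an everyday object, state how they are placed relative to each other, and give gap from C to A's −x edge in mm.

The open box's min-x is at 625; the table's min-x is 0; gap = 625 mm.

A is a table. B is a ladder. C is an open box. The ladder is on the floor beside the table on its +y side. The open box is on top of the table. The gap from the open box to the table's −x edge is 625 mm.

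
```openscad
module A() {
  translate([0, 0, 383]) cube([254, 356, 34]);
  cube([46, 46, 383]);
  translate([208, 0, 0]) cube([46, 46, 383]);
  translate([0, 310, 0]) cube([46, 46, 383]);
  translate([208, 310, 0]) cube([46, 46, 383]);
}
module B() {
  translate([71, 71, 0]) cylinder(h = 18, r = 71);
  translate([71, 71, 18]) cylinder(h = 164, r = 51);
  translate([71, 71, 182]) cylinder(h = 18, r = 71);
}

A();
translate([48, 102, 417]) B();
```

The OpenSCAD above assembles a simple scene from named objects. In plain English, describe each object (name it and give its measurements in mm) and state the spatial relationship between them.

A is a simple wooden stool: a rectangular seat 254 mm (x) by 356 mm (y), 34 mm thick, top face at z = 417 mm, on four square legs, each 46×46 mm in cross-section. The legs rest on z = 0, each flush with a corner of the seat.

B is a spool: two coaxial disc flanges of radius 71 mm and thickness 18 mm, joined by a core cylinder of radius 51 mm and height 164 mm. The lower flange rests on z = 0 and the three cylinders share a vertical axis.

The spool is on top of the stool.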